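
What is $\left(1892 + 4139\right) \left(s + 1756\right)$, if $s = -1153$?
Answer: $3636693$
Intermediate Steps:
$\left(1892 + 4139\right) \left(s + 1756\right) = \left(1892 + 4139\right) \left(-1153 + 1756\right) = 6031 \cdot 603 = 3636693$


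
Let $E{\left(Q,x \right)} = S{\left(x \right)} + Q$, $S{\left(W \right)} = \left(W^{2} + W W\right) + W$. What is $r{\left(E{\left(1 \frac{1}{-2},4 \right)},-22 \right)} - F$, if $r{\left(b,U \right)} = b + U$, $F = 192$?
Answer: $- \frac{357}{2} \approx -178.5$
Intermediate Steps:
$S{\left(W \right)} = W + 2 W^{2}$ ($S{\left(W \right)} = \left(W^{2} + W^{2}\right) + W = 2 W^{2} + W = W + 2 W^{2}$)
$E{\left(Q,x \right)} = Q + x \left(1 + 2 x\right)$ ($E{\left(Q,x \right)} = x \left(1 + 2 x\right) + Q = Q + x \left(1 + 2 x\right)$)
$r{\left(b,U \right)} = U + b$
$r{\left(E{\left(1 \frac{1}{-2},4 \right)},-22 \right)} - F = \left(-22 + \left(1 \frac{1}{-2} + 4 \left(1 + 2 \cdot 4\right)\right)\right) - 192 = \left(-22 + \left(1 \left(- \frac{1}{2}\right) + 4 \left(1 + 8\right)\right)\right) - 192 = \left(-22 + \left(- \frac{1}{2} + 4 \cdot 9\right)\right) - 192 = \left(-22 + \left(- \frac{1}{2} + 36\right)\right) - 192 = \left(-22 + \frac{71}{2}\right) - 192 = \frac{27}{2} - 192 = - \frac{357}{2}$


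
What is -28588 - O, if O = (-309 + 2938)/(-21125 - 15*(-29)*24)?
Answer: -305460151/10685 ≈ -28588.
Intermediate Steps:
O = -2629/10685 (O = 2629/(-21125 + 435*24) = 2629/(-21125 + 10440) = 2629/(-10685) = 2629*(-1/10685) = -2629/10685 ≈ -0.24605)
-28588 - O = -28588 - 1*(-2629/10685) = -28588 + 2629/10685 = -305460151/10685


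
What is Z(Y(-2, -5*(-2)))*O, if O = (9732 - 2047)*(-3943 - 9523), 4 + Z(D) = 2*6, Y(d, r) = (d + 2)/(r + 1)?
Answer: -827889680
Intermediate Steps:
Y(d, r) = (2 + d)/(1 + r)
Z(D) = 8 (Z(D) = -4 + 2*6 = -4 + 12 = 8)
O = -103486210 (O = 7685*(-13466) = -103486210)
Z(Y(-2, -5*(-2)))*O = 8*(-103486210) = -827889680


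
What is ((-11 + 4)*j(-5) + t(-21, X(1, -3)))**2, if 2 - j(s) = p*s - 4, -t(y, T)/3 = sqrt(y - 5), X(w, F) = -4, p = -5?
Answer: 17455 - 798*I*sqrt(26) ≈ 17455.0 - 4069.0*I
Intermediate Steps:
t(y, T) = -3*sqrt(-5 + y) (t(y, T) = -3*sqrt(y - 5) = -3*sqrt(-5 + y))
j(s) = 6 + 5*s (j(s) = 2 - (-5*s - 4) = 2 - (-4 - 5*s) = 2 + (4 + 5*s) = 6 + 5*s)
((-11 + 4)*j(-5) + t(-21, X(1, -3)))**2 = ((-11 + 4)*(6 + 5*(-5)) - 3*sqrt(-5 - 21))**2 = (-7*(6 - 25) - 3*I*sqrt(26))**2 = (-7*(-19) - 3*I*sqrt(26))**2 = (133 - 3*I*sqrt(26))**2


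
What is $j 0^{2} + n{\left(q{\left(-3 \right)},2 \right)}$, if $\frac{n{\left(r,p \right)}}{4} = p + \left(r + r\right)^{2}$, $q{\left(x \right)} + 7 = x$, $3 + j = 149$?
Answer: $1608$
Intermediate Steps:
$j = 146$ ($j = -3 + 149 = 146$)
$q{\left(x \right)} = -7 + x$
$n{\left(r,p \right)} = 4 p + 16 r^{2}$ ($n{\left(r,p \right)} = 4 \left(p + \left(r + r\right)^{2}\right) = 4 \left(p + \left(2 r\right)^{2}\right) = 4 \left(p + 4 r^{2}\right) = 4 p + 16 r^{2}$)
$j 0^{2} + n{\left(q{\left(-3 \right)},2 \right)} = 146 \cdot 0^{2} + \left(4 \cdot 2 + 16 \left(-7 - 3\right)^{2}\right) = 146 \cdot 0 + \left(8 + 16 \left(-10\right)^{2}\right) = 0 + \left(8 + 16 \cdot 100\right) = 0 + \left(8 + 1600\right) = 0 + 1608 = 1608$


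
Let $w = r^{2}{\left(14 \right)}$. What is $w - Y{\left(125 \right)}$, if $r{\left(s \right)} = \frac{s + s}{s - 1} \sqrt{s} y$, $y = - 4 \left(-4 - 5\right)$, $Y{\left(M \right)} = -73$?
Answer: $\frac{14237233}{169} \approx 84244.0$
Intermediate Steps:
$y = 36$ ($y = \left(-4\right) \left(-9\right) = 36$)
$r{\left(s \right)} = \frac{72 s^{\frac{3}{2}}}{-1 + s}$ ($r{\left(s \right)} = \frac{s + s}{s - 1} \sqrt{s} 36 = \frac{2 s}{-1 + s} \sqrt{s} 36 = \frac{2 s^{\frac{3}{2}}}{-1 + s} 36 = \frac{72 s^{\frac{3}{2}}}{-1 + s}$)
$w = \frac{14224896}{169}$ ($w = \left(\frac{72 \cdot 14^{\frac{3}{2}}}{-1 + 14}\right)^{2} = \left(\frac{72 \cdot 14 \sqrt{14}}{13}\right)^{2} = \left(72 \cdot 14 \sqrt{14} \cdot \frac{1}{13}\right)^{2} = \left(\frac{1008 \sqrt{14}}{13}\right)^{2} = \frac{14224896}{169} \approx 84171.0$)
$w - Y{\left(125 \right)} = \frac{14224896}{169} - -73 = \frac{14224896}{169} + 73 = \frac{14237233}{169}$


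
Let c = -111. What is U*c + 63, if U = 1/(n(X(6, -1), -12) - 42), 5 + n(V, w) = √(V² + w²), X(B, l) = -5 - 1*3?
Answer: 43760/667 + 148*√13/667 ≈ 66.407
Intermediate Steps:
X(B, l) = -8 (X(B, l) = -5 - 3 = -8)
n(V, w) = -5 + √(V² + w²)
U = 1/(-47 + 4*√13) (U = 1/((-5 + √((-8)² + (-12)²)) - 42) = 1/((-5 + √(64 + 144)) - 42) = 1/((-5 + √208) - 42) = 1/((-5 + 4*√13) - 42) = 1/(-47 + 4*√13) ≈ -0.030696)
U*c + 63 = (-47/2001 - 4*√13/2001)*(-111) + 63 = (1739/667 + 148*√13/667) + 63 = 43760/667 + 148*√13/667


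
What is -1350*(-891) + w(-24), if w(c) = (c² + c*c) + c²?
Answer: 1204578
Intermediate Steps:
w(c) = 3*c² (w(c) = (c² + c²) + c² = 2*c² + c² = 3*c²)
-1350*(-891) + w(-24) = -1350*(-891) + 3*(-24)² = 1202850 + 3*576 = 1202850 + 1728 = 1204578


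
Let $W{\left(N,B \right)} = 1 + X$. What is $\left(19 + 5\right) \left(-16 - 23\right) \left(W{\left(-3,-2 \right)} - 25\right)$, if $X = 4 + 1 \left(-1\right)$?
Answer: $19656$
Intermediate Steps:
$X = 3$ ($X = 4 - 1 = 3$)
$W{\left(N,B \right)} = 4$ ($W{\left(N,B \right)} = 1 + 3 = 4$)
$\left(19 + 5\right) \left(-16 - 23\right) \left(W{\left(-3,-2 \right)} - 25\right) = \left(19 + 5\right) \left(-16 - 23\right) \left(4 - 25\right) = 24 \left(-39\right) \left(-21\right) = \left(-936\right) \left(-21\right) = 19656$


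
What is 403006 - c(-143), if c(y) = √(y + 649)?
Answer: 403006 - √506 ≈ 4.0298e+5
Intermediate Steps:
c(y) = √(649 + y)
403006 - c(-143) = 403006 - √(649 - 143) = 403006 - √506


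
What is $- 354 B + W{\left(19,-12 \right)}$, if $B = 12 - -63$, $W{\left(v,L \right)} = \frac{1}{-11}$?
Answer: $- \frac{292051}{11} \approx -26550.0$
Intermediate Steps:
$W{\left(v,L \right)} = - \frac{1}{11}$
$B = 75$ ($B = 12 + 63 = 75$)
$- 354 B + W{\left(19,-12 \right)} = \left(-354\right) 75 - \frac{1}{11} = -26550 - \frac{1}{11} = - \frac{292051}{11}$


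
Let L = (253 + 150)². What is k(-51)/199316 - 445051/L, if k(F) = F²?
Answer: -6791027639/2490054788 ≈ -2.7273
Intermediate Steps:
L = 162409 (L = 403² = 162409)
k(-51)/199316 - 445051/L = (-51)²/199316 - 445051/162409 = 2601*(1/199316) - 445051*1/162409 = 2601/199316 - 445051/162409 = -6791027639/2490054788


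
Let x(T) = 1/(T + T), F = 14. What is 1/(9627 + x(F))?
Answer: 28/269557 ≈ 0.00010387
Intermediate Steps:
x(T) = 1/(2*T)
1/(9627 + x(F)) = 1/(9627 + (1/2)/14) = 1/(9627 + (1/2)*(1/14)) = 1/(9627 + 1/28) = 1/(269557/28) = 28/269557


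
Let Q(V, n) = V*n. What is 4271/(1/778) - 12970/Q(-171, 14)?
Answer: 3977443571/1197 ≈ 3.3228e+6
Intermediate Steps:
4271/(1/778) - 12970/Q(-171, 14) = 4271/(1/778) - 12970/((-171*14)) = 4271/(1/778) - 12970/(-2394) = 4271*778 - 12970*(-1/2394) = 3322838 + 6485/1197 = 3977443571/1197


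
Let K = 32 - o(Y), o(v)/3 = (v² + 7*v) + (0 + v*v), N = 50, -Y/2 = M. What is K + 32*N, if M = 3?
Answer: 1542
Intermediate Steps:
Y = -6 (Y = -2*3 = -6)
o(v) = 6*v² + 21*v (o(v) = 3*((v² + 7*v) + (0 + v*v)) = 3*((v² + 7*v) + (0 + v²)) = 3*((v² + 7*v) + v²) = 3*(2*v² + 7*v) = 6*v² + 21*v)
K = -58 (K = 32 - 3*(-6)*(7 + 2*(-6)) = 32 - 3*(-6)*(7 - 12) = 32 - 3*(-6)*(-5) = 32 - 1*90 = 32 - 90 = -58)
K + 32*N = -58 + 32*50 = -58 + 1600 = 1542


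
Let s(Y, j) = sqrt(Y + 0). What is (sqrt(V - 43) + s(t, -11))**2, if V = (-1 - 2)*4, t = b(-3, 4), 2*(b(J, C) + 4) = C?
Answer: -57 - 2*sqrt(110) ≈ -77.976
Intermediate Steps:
b(J, C) = -4 + C/2
t = -2 (t = -4 + (1/2)*4 = -4 + 2 = -2)
s(Y, j) = sqrt(Y)
V = -12 (V = -3*4 = -12)
(sqrt(V - 43) + s(t, -11))**2 = (sqrt(-12 - 43) + sqrt(-2))**2 = (sqrt(-55) + I*sqrt(2))**2 = (I*sqrt(55) + I*sqrt(2))**2 = (I*sqrt(2) + I*sqrt(55))**2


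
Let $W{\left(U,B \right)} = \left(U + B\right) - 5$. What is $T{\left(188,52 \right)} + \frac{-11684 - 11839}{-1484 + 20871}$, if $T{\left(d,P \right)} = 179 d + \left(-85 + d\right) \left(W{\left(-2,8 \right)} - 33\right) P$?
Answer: $- \frac{2670388903}{19387} \approx -1.3774 \cdot 10^{5}$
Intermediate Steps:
$W{\left(U,B \right)} = -5 + B + U$ ($W{\left(U,B \right)} = \left(B + U\right) - 5 = -5 + B + U$)
$T{\left(d,P \right)} = 179 d + P \left(2720 - 32 d\right)$ ($T{\left(d,P \right)} = 179 d + \left(-85 + d\right) \left(\left(-5 + 8 - 2\right) - 33\right) P = 179 d + \left(-85 + d\right) \left(1 - 33\right) P = 179 d + \left(-85 + d\right) \left(-32\right) P = 179 d + \left(2720 - 32 d\right) P = 179 d + P \left(2720 - 32 d\right)$)
$T{\left(188,52 \right)} + \frac{-11684 - 11839}{-1484 + 20871} = \left(179 \cdot 188 + 2720 \cdot 52 - 1664 \cdot 188\right) + \frac{-11684 - 11839}{-1484 + 20871} = \left(33652 + 141440 - 312832\right) - \frac{23523}{19387} = -137740 - \frac{23523}{19387} = - \frac{2670388903}{19387}$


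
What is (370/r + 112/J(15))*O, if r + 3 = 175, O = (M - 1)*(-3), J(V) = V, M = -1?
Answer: 12407/215 ≈ 57.707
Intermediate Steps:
O = 6 (O = (-1 - 1)*(-3) = -2*(-3) = 6)
r = 172 (r = -3 + 175 = 172)
(370/r + 112/J(15))*O = (370/172 + 112/15)*6 = (370*(1/172) + 112*(1/15))*6 = (185/86 + 112/15)*6 = (12407/1290)*6 = 12407/215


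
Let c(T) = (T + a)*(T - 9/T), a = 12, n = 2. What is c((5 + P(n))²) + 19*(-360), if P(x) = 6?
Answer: 1118416/121 ≈ 9243.1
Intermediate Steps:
c(T) = (12 + T)*(T - 9/T) (c(T) = (T + 12)*(T - 9/T) = (12 + T)*(T - 9/T))
c((5 + P(n))²) + 19*(-360) = (-9 + ((5 + 6)²)² - 108/(5 + 6)² + 12*(5 + 6)²) + 19*(-360) = (-9 + (11²)² - 108/(11²) + 12*11²) - 6840 = (-9 + 121² - 108/121 + 12*121) - 6840 = (-9 + 14641 - 108*1/121 + 1452) - 6840 = (-9 + 14641 - 108/121 + 1452) - 6840 = 1946056/121 - 6840 = 1118416/121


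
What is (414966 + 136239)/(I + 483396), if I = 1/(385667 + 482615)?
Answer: 478601379810/419724045673 ≈ 1.1403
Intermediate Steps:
I = 1/868282 ≈ 1.1517e-6
(414966 + 136239)/(I + 483396) = (414966 + 136239)/(1/868282 + 483396) = 551205/(419724045673/868282) = 551205*(868282/419724045673) = 478601379810/419724045673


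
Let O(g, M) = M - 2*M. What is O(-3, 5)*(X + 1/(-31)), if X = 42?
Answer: -6505/31 ≈ -209.84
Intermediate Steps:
O(g, M) = -M
O(-3, 5)*(X + 1/(-31)) = (-1*5)*(42 + 1/(-31)) = -5*(42 - 1/31) = -5*1301/31 = -6505/31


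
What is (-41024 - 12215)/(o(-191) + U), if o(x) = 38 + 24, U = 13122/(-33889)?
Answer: -1804216471/2087996 ≈ -864.09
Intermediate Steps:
U = -13122/33889 (U = 13122*(-1/33889) = -13122/33889 ≈ -0.38721)
o(x) = 62
(-41024 - 12215)/(o(-191) + U) = (-41024 - 12215)/(62 - 13122/33889) = -53239/2087996/33889 = -53239*33889/2087996 = -1804216471/2087996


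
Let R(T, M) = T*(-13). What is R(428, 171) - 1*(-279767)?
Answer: 274203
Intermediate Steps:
R(T, M) = -13*T
R(428, 171) - 1*(-279767) = -13*428 - 1*(-279767) = -5564 + 279767 = 274203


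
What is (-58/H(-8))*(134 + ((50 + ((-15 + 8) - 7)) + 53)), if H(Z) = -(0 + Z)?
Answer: -6467/4 ≈ -1616.8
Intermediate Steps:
H(Z) = -Z
(-58/H(-8))*(134 + ((50 + ((-15 + 8) - 7)) + 53)) = (-58/((-1*(-8))))*(134 + ((50 + ((-15 + 8) - 7)) + 53)) = (-58/8)*(134 + ((50 + (-7 - 7)) + 53)) = (-58*⅛)*(134 + ((50 - 14) + 53)) = -29*(134 + (36 + 53))/4 = -29*(134 + 89)/4 = -29/4*223 = -6467/4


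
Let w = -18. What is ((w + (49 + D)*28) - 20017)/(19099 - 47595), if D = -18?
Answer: 19167/28496 ≈ 0.67262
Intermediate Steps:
((w + (49 + D)*28) - 20017)/(19099 - 47595) = ((-18 + (49 - 18)*28) - 20017)/(19099 - 47595) = ((-18 + 31*28) - 20017)/(-28496) = ((-18 + 868) - 20017)*(-1/28496) = (850 - 20017)*(-1/28496) = -19167*(-1/28496) = 19167/28496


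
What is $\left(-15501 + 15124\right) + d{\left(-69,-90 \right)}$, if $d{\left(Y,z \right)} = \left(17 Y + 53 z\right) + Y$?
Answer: $-6389$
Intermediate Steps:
$d{\left(Y,z \right)} = 18 Y + 53 z$
$\left(-15501 + 15124\right) + d{\left(-69,-90 \right)} = \left(-15501 + 15124\right) + \left(18 \left(-69\right) + 53 \left(-90\right)\right) = -377 - 6012 = -6389$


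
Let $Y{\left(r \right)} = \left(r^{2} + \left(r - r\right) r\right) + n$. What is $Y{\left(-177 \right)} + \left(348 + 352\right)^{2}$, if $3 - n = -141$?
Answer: $521473$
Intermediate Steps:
$n = 144$ ($n = 3 - -141 = 3 + 141 = 144$)
$Y{\left(r \right)} = 144 + r^{2}$ ($Y{\left(r \right)} = \left(r^{2} + \left(r - r\right) r\right) + 144 = \left(r^{2} + 0 r\right) + 144 = \left(r^{2} + 0\right) + 144 = r^{2} + 144 = 144 + r^{2}$)
$Y{\left(-177 \right)} + \left(348 + 352\right)^{2} = \left(144 + \left(-177\right)^{2}\right) + \left(348 + 352\right)^{2} = \left(144 + 31329\right) + 700^{2} = 31473 + 490000 = 521473$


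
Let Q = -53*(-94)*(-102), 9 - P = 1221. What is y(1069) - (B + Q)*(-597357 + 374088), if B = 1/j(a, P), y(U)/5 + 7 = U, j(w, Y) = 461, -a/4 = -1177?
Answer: -52303797930297/461 ≈ -1.1346e+11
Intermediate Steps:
a = 4708 (a = -4*(-1177) = 4708)
P = -1212 (P = 9 - 1*1221 = 9 - 1221 = -1212)
y(U) = -35 + 5*U
B = 1/461 ≈ 0.0021692
Q = -508164 (Q = 4982*(-102) = -508164)
y(1069) - (B + Q)*(-597357 + 374088) = (-35 + 5*1069) - (1/461 - 508164)*(-597357 + 374088) = (-35 + 5345) - (-234263603)*(-223269)/461 = 5310 - 1*52303800378207/461 = 5310 - 52303800378207/461 = -52303797930297/461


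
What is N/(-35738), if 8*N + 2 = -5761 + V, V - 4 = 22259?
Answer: -4125/71476 ≈ -0.057712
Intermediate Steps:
V = 22263 (V = 4 + 22259 = 22263)
N = 4125/2 (N = -¼ + (-5761 + 22263)/8 = -¼ + (⅛)*16502 = -¼ + 8251/4 = 4125/2 ≈ 2062.5)
N/(-35738) = (4125/2)/(-35738) = (4125/2)*(-1/35738) = -4125/71476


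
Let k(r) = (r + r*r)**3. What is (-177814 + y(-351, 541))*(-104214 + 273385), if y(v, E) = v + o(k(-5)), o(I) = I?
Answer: -28786983215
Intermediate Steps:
k(r) = (r + r**2)**3
y(v, E) = 8000 + v (y(v, E) = v + (-5)**3*(1 - 5)**3 = v - 125*(-4)**3 = v - 125*(-64) = v + 8000 = 8000 + v)
(-177814 + y(-351, 541))*(-104214 + 273385) = (-177814 + (8000 - 351))*(-104214 + 273385) = (-177814 + 7649)*169171 = -170165*169171 = -28786983215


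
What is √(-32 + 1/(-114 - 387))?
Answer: I*√8032533/501 ≈ 5.657*I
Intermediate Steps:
√(-32 + 1/(-114 - 387)) = √(-32 + 1/(-501)) = √(-32 - 1/501) = √(-16033/501) = I*√8032533/501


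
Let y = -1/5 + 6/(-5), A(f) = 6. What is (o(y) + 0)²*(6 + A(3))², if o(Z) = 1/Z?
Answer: 3600/49 ≈ 73.469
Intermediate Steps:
y = -7/5 (y = -1*⅕ + 6*(-⅕) = -⅕ - 6/5 = -7/5 ≈ -1.4000)
(o(y) + 0)²*(6 + A(3))² = (1/(-7/5) + 0)²*(6 + 6)² = (-5/7 + 0)²*12² = (-5/7)²*144 = (25/49)*144 = 3600/49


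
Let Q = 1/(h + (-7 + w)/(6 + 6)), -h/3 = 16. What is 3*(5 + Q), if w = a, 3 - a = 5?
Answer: 971/65 ≈ 14.938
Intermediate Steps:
h = -48 (h = -3*16 = -48)
a = -2 (a = 3 - 1*5 = 3 - 5 = -2)
w = -2
Q = -4/195 (Q = 1/(-48 + (-7 - 2)/(6 + 6)) = 1/(-48 - 9/12) = 1/(-48 - 9*1/12) = 1/(-48 - ¾) = 1/(-195/4) = -4/195 ≈ -0.020513)
3*(5 + Q) = 3*(5 - 4/195) = 3*(971/195) = 971/65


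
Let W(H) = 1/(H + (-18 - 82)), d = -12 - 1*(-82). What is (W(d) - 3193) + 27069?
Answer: 716279/30 ≈ 23876.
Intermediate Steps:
d = 70 (d = -12 + 82 = 70)
W(H) = 1/(-100 + H) (W(H) = 1/(H - 100) = 1/(-100 + H))
(W(d) - 3193) + 27069 = (1/(-100 + 70) - 3193) + 27069 = (1/(-30) - 3193) + 27069 = (-1/30 - 3193) + 27069 = -95791/30 + 27069 = 716279/30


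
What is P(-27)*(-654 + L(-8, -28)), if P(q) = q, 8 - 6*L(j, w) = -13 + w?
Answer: 34875/2 ≈ 17438.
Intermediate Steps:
L(j, w) = 7/2 - w/6 (L(j, w) = 4/3 - (-13 + w)/6 = 4/3 + (13/6 - w/6) = 7/2 - w/6)
P(-27)*(-654 + L(-8, -28)) = -27*(-654 + (7/2 - ⅙*(-28))) = -27*(-654 + (7/2 + 14/3)) = -27*(-654 + 49/6) = -27*(-3875/6) = 34875/2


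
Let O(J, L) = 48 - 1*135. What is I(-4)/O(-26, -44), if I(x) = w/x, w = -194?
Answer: -97/174 ≈ -0.55747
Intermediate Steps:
O(J, L) = -87 (O(J, L) = 48 - 135 = -87)
I(x) = -194/x
I(-4)/O(-26, -44) = -194/(-4)/(-87) = -194*(-¼)*(-1/87) = (97/2)*(-1/87) = -97/174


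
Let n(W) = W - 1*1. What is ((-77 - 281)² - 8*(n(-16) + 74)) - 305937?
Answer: -178229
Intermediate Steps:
n(W) = -1 + W (n(W) = W - 1 = -1 + W)
((-77 - 281)² - 8*(n(-16) + 74)) - 305937 = ((-77 - 281)² - 8*((-1 - 16) + 74)) - 305937 = ((-358)² - 8*(-17 + 74)) - 305937 = (128164 - 8*57) - 305937 = (128164 - 456) - 305937 = 127708 - 305937 = -178229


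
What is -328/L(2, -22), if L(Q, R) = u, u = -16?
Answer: 41/2 ≈ 20.500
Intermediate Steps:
L(Q, R) = -16
-328/L(2, -22) = -328/(-16) = -328*(-1/16) = 41/2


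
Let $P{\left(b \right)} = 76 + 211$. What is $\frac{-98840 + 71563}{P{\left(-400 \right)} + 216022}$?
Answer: $- \frac{27277}{216309} \approx -0.1261$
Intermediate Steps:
$P{\left(b \right)} = 287$
$\frac{-98840 + 71563}{P{\left(-400 \right)} + 216022} = \frac{-98840 + 71563}{287 + 216022} = - \frac{27277}{216309}$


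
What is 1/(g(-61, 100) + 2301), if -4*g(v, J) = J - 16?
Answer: 1/2280 ≈ 0.00043860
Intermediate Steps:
g(v, J) = 4 - J/4 (g(v, J) = -(J - 16)/4 = -(-16 + J)/4 = 4 - J/4)
1/(g(-61, 100) + 2301) = 1/((4 - ¼*100) + 2301) = 1/((4 - 25) + 2301) = 1/(-21 + 2301) = 1/2280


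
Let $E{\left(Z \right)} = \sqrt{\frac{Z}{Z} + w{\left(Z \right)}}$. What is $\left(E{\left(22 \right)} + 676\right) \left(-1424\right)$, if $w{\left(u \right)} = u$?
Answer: $-962624 - 1424 \sqrt{23} \approx -9.6945 \cdot 10^{5}$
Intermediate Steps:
$E{\left(Z \right)} = \sqrt{1 + Z}$ ($E{\left(Z \right)} = \sqrt{\frac{Z}{Z} + Z} = \sqrt{1 + Z}$)
$\left(E{\left(22 \right)} + 676\right) \left(-1424\right) = \left(\sqrt{1 + 22} + 676\right) \left(-1424\right) = \left(\sqrt{23} + 676\right) \left(-1424\right) = \left(676 + \sqrt{23}\right) \left(-1424\right) = -962624 - 1424 \sqrt{23}$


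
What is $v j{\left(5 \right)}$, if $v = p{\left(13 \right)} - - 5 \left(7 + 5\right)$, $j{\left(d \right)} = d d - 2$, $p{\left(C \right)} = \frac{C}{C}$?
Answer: $1403$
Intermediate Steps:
$p{\left(C \right)} = 1$
$j{\left(d \right)} = -2 + d^{2}$ ($j{\left(d \right)} = d^{2} - 2 = -2 + d^{2}$)
$v = 61$ ($v = 1 - - 5 \left(7 + 5\right) = 1 - \left(-5\right) 12 = 1 - -60 = 1 + 60 = 61$)
$v j{\left(5 \right)} = 61 \left(-2 + 5^{2}\right) = 61 \left(-2 + 25\right) = 61 \cdot 23 = 1403$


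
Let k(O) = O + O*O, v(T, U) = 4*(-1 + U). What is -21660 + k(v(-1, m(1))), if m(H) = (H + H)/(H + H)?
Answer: -21660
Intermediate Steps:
m(H) = 1 (m(H) = (2*H)/((2*H)) = (2*H)*(1/(2*H)) = 1)
v(T, U) = -4 + 4*U
k(O) = O + O**2
-21660 + k(v(-1, m(1))) = -21660 + (-4 + 4*1)*(1 + (-4 + 4*1)) = -21660 + (-4 + 4)*(1 + (-4 + 4)) = -21660 + 0*(1 + 0) = -21660 + 0*1 = -21660 + 0 = -21660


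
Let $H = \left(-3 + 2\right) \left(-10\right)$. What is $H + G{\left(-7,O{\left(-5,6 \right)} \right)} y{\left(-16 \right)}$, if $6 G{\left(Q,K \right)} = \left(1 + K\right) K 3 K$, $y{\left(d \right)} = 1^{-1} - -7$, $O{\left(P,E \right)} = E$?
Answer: $1018$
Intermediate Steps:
$H = 10$ ($H = \left(-1\right) \left(-10\right) = 10$)
$y{\left(d \right)} = 8$ ($y{\left(d \right)} = 1 + 7 = 8$)
$G{\left(Q,K \right)} = \frac{K^{2} \left(1 + K\right)}{2}$ ($G{\left(Q,K \right)} = \frac{\left(1 + K\right) K 3 K}{6} = \frac{K \left(1 + K\right) 3 K}{6} = \frac{3 K \left(1 + K\right) K}{6} = \frac{3 K^{2} \left(1 + K\right)}{6} = \frac{K^{2} \left(1 + K\right)}{2}$)
$H + G{\left(-7,O{\left(-5,6 \right)} \right)} y{\left(-16 \right)} = 10 + \frac{6^{2} \left(1 + 6\right)}{2} \cdot 8 = 10 + \frac{1}{2} \cdot 36 \cdot 7 \cdot 8 = 10 + 126 \cdot 8 = 10 + 1008 = 1018$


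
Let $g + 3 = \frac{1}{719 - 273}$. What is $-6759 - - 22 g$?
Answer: $- \frac{1521964}{223} \approx -6825.0$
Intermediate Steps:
$g = - \frac{1337}{446}$ ($g = -3 + \frac{1}{719 - 273} = -3 + \frac{1}{446} = - \frac{1337}{446} \approx -2.9978$)
$-6759 - - 22 g = -6759 - \left(-22\right) \left(- \frac{1337}{446}\right) = -6759 - \frac{14707}{223} = - \frac{1521964}{223}$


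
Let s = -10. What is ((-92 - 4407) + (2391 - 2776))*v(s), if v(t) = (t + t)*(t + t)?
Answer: -1953600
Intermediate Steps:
v(t) = 4*t**2 (v(t) = (2*t)*(2*t) = 4*t**2)
((-92 - 4407) + (2391 - 2776))*v(s) = ((-92 - 4407) + (2391 - 2776))*(4*(-10)**2) = (-4499 - 385)*(4*100) = -4884*400 = -1953600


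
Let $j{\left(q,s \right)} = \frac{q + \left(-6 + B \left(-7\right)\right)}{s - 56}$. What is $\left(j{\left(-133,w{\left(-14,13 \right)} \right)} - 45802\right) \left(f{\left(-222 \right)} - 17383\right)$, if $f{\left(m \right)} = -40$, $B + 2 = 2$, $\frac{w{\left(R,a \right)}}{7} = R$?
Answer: $\frac{17555835441}{22} \approx 7.9799 \cdot 10^{8}$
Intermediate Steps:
$w{\left(R,a \right)} = 7 R$
$B = 0$ ($B = -2 + 2 = 0$)
$j{\left(q,s \right)} = \frac{-6 + q}{-56 + s}$ ($j{\left(q,s \right)} = \frac{q + \left(-6 + 0 \left(-7\right)\right)}{s - 56} = \frac{q + \left(-6 + 0\right)}{-56 + s} = \frac{q - 6}{-56 + s} = \frac{-6 + q}{-56 + s}$)
$\left(j{\left(-133,w{\left(-14,13 \right)} \right)} - 45802\right) \left(f{\left(-222 \right)} - 17383\right) = \left(\frac{-6 - 133}{-56 + 7 \left(-14\right)} - 45802\right) \left(-40 - 17383\right) = \left(\frac{1}{-56 - 98} \left(-139\right) - 45802\right) \left(-17423\right) = \left(\frac{1}{-154} \left(-139\right) - 45802\right) \left(-17423\right) = \left(\left(- \frac{1}{154}\right) \left(-139\right) - 45802\right) \left(-17423\right) = \left(\frac{139}{154} - 45802\right) \left(-17423\right) = \left(- \frac{7053369}{154}\right) \left(-17423\right) = \frac{17555835441}{22}$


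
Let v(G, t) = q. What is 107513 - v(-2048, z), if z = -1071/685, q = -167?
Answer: 107680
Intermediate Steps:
z = -1071/685 (z = -1071*1/685 = -1071/685 ≈ -1.5635)
v(G, t) = -167
107513 - v(-2048, z) = 107513 - 1*(-167) = 107513 + 167 = 107680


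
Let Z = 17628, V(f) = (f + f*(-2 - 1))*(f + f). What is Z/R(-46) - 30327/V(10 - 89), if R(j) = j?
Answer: -219335175/574172 ≈ -382.00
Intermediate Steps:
V(f) = -4*f² (V(f) = (f + f*(-3))*(2*f) = (f - 3*f)*(2*f) = (-2*f)*(2*f) = -4*f²)
Z/R(-46) - 30327/V(10 - 89) = 17628/(-46) - 30327*(-1/(4*(10 - 89)²)) = 17628*(-1/46) - 30327/((-4*(-79)²)) = -8814/23 - 30327/((-4*6241)) = -8814/23 - 30327/(-24964) = -8814/23 - 30327*(-1/24964) = -8814/23 + 30327/24964 = -219335175/574172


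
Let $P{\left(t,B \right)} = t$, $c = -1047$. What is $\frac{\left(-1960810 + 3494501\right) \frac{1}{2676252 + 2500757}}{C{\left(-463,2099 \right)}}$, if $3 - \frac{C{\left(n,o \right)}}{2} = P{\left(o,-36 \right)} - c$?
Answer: $- \frac{1533691}{32542678574} \approx -4.7129 \cdot 10^{-5}$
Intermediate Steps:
$C{\left(n,o \right)} = -2088 - 2 o$ ($C{\left(n,o \right)} = 6 - 2 \left(o - -1047\right) = 6 - 2 \left(o + 1047\right) = 6 - 2 \left(1047 + o\right) = 6 - \left(2094 + 2 o\right) = -2088 - 2 o$)
$\frac{\left(-1960810 + 3494501\right) \frac{1}{2676252 + 2500757}}{C{\left(-463,2099 \right)}} = \frac{\left(-1960810 + 3494501\right) \frac{1}{2676252 + 2500757}}{-2088 - 4198} = \frac{1533691 \cdot \frac{1}{5177009}}{-2088 - 4198} = \frac{1533691 \cdot \frac{1}{5177009}}{-6286} = \frac{1533691}{5177009} \left(- \frac{1}{6286}\right) = - \frac{1533691}{32542678574}$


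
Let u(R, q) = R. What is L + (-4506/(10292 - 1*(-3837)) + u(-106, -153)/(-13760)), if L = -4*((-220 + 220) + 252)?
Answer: -98015432603/97207520 ≈ -1008.3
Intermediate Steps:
L = -1008 (L = -4*(0 + 252) = -4*252 = -1008)
L + (-4506/(10292 - 1*(-3837)) + u(-106, -153)/(-13760)) = -1008 + (-4506/(10292 - 1*(-3837)) - 106/(-13760)) = -1008 + (-4506/(10292 + 3837) - 106*(-1/13760)) = -1008 + (-4506/14129 + 53/6880) = -1008 - 30252443/97207520 = -98015432603/97207520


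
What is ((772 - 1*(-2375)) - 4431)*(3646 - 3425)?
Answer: -283764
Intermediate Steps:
((772 - 1*(-2375)) - 4431)*(3646 - 3425) = ((772 + 2375) - 4431)*221 = (3147 - 4431)*221 = -1284*221 = -283764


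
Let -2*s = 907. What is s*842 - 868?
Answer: -382715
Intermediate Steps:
s = -907/2 (s = -1/2*907 = -907/2 ≈ -453.50)
s*842 - 868 = -907/2*842 - 868 = -381847 - 868 = -382715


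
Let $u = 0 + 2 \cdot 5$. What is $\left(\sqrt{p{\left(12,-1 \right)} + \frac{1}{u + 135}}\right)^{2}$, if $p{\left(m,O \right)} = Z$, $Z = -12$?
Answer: $- \frac{1739}{145} \approx -11.993$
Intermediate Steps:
$p{\left(m,O \right)} = -12$
$u = 10$ ($u = 0 + 10 = 10$)
$\left(\sqrt{p{\left(12,-1 \right)} + \frac{1}{u + 135}}\right)^{2} = \left(\sqrt{-12 + \frac{1}{10 + 135}}\right)^{2} = \left(\sqrt{-12 + \frac{1}{145}}\right)^{2} = \left(\sqrt{- \frac{1739}{145}}\right)^{2} = \left(\frac{i \sqrt{252155}}{145}\right)^{2} = - \frac{1739}{145}$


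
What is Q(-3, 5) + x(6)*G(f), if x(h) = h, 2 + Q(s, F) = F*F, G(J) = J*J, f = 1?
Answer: 29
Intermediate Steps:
G(J) = J**2
Q(s, F) = -2 + F**2 (Q(s, F) = -2 + F*F = -2 + F**2)
Q(-3, 5) + x(6)*G(f) = (-2 + 5**2) + 6*1**2 = (-2 + 25) + 6*1 = 23 + 6 = 29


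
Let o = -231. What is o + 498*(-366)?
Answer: -182499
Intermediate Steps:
o + 498*(-366) = -231 + 498*(-366) = -231 - 182268 = -182499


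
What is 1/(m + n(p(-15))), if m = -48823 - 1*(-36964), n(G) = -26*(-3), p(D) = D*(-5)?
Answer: -1/11781 ≈ -8.4882e-5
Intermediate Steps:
p(D) = -5*D
n(G) = 78
m = -11859 (m = -48823 + 36964 = -11859)
1/(m + n(p(-15))) = 1/(-11859 + 78) = 1/(-11781) = -1/11781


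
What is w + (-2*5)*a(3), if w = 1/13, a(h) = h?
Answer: -389/13 ≈ -29.923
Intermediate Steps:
w = 1/13 ≈ 0.076923
w + (-2*5)*a(3) = 1/13 - 2*5*3 = 1/13 - 10*3 = 1/13 - 30 = -389/13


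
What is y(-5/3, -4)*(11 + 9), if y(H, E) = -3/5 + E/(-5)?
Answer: 4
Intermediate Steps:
y(H, E) = -⅗ - E/5 (y(H, E) = -3*⅕ + E*(-⅕) = -⅗ - E/5)
y(-5/3, -4)*(11 + 9) = (-⅗ - ⅕*(-4))*(11 + 9) = (-⅗ + ⅘)*20 = (⅕)*20 = 4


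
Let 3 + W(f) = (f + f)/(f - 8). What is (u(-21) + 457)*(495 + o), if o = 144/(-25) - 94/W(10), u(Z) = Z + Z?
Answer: 6911161/35 ≈ 1.9746e+5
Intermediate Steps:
u(Z) = 2*Z
W(f) = -3 + 2*f/(-8 + f) (W(f) = -3 + (f + f)/(f - 8) = -3 + (2*f)/(-8 + f) = -3 + 2*f/(-8 + f))
o = -3358/175 (o = 144/(-25) - 94*(-8 + 10)/(24 - 1*10) = 144*(-1/25) - 94*2/(24 - 10) = -144/25 - 94/((½)*14) = -144/25 - 94/7 = -3358/175 ≈ -19.189)
(u(-21) + 457)*(495 + o) = (2*(-21) + 457)*(495 - 3358/175) = (-42 + 457)*(83267/175) = 415*(83267/175) = 6911161/35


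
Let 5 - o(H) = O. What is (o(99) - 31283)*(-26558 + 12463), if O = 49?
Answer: 441554065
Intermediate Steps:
o(H) = -44 (o(H) = 5 - 1*49 = 5 - 49 = -44)
(o(99) - 31283)*(-26558 + 12463) = (-44 - 31283)*(-26558 + 12463) = -31327*(-14095) = 441554065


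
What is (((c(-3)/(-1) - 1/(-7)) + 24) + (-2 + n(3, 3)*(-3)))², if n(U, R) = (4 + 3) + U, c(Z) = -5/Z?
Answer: 40000/441 ≈ 90.703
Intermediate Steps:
n(U, R) = 7 + U
(((c(-3)/(-1) - 1/(-7)) + 24) + (-2 + n(3, 3)*(-3)))² = (((-5/(-3)/(-1) - 1/(-7)) + 24) + (-2 + (7 + 3)*(-3)))² = (((-5*(-⅓)*(-1) - 1*(-⅐)) + 24) + (-2 + 10*(-3)))² = ((((5/3)*(-1) + ⅐) + 24) + (-2 - 30))² = (((-5/3 + ⅐) + 24) - 32)² = ((-32/21 + 24) - 32)² = (472/21 - 32)² = (-200/21)² = 40000/441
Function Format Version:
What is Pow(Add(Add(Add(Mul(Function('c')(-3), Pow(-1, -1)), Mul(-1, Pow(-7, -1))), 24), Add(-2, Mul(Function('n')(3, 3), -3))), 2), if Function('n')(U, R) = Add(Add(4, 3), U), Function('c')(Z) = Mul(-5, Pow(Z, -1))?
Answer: Rational(40000, 441) ≈ 90.703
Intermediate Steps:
Function('n')(U, R) = Add(7, U)
Pow(Add(Add(Add(Mul(Function('c')(-3), Pow(-1, -1)), Mul(-1, Pow(-7, -1))), 24), Add(-2, Mul(Function('n')(3, 3), -3))), 2) = Pow(Add(Add(Add(Mul(Mul(-5, Pow(-3, -1)), Pow(-1, -1)), Mul(-1, Pow(-7, -1))), 24), Add(-2, Mul(Add(7, 3), -3))), 2) = Pow(Add(Add(Add(Mul(Mul(-5, Rational(-1, 3)), -1), Mul(-1, Rational(-1, 7))), 24), Add(-2, Mul(10, -3))), 2) = Pow(Add(Add(Add(Mul(Rational(5, 3), -1), Rational(1, 7)), 24), Add(-2, -30)), 2) = Pow(Add(Add(Add(Rational(-5, 3), Rational(1, 7)), 24), -32), 2) = Pow(Add(Add(Rational(-32, 21), 24), -32), 2) = Pow(Add(Rational(472, 21), -32), 2) = Pow(Rational(-200, 21), 2) = Rational(40000, 441)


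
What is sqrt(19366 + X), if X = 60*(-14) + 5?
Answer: 3*sqrt(2059) ≈ 136.13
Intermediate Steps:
X = -835 (X = -840 + 5 = -835)
sqrt(19366 + X) = sqrt(19366 - 835) = sqrt(18531) = 3*sqrt(2059)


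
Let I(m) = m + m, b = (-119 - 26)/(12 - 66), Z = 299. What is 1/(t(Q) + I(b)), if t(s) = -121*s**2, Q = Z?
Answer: -27/292072922 ≈ -9.2443e-8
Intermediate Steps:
b = 145/54 (b = -145/(-54) = -145*(-1/54) = 145/54 ≈ 2.6852)
I(m) = 2*m
Q = 299
1/(t(Q) + I(b)) = 1/(-121*299**2 + 2*(145/54)) = 1/(-121*89401 + 145/27) = 1/(-10817521 + 145/27) = 1/(-292072922/27) = -27/292072922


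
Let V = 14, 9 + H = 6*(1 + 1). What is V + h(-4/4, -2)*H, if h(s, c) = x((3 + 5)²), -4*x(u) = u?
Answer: -34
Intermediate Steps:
x(u) = -u/4
H = 3 (H = -9 + 6*(1 + 1) = -9 + 6*2 = -9 + 12 = 3)
h(s, c) = -16 (h(s, c) = -(3 + 5)²/4 = -¼*8² = -¼*64 = -16)
V + h(-4/4, -2)*H = 14 - 16*3 = 14 - 48 = -34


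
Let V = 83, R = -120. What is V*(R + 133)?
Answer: 1079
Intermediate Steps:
V*(R + 133) = 83*(-120 + 133) = 83*13 = 1079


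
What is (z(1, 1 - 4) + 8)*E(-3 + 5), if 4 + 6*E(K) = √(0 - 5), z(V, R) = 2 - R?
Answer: -26/3 + 13*I*√5/6 ≈ -8.6667 + 4.8448*I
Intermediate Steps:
E(K) = -⅔ + I*√5/6 (E(K) = -⅔ + √(0 - 5)/6 = -⅔ + √(-5)/6 = -⅔ + (I*√5)/6 = -⅔ + I*√5/6)
(z(1, 1 - 4) + 8)*E(-3 + 5) = ((2 - (1 - 4)) + 8)*(-⅔ + I*√5/6) = ((2 - 1*(-3)) + 8)*(-⅔ + I*√5/6) = ((2 + 3) + 8)*(-⅔ + I*√5/6) = (5 + 8)*(-⅔ + I*√5/6) = 13*(-⅔ + I*√5/6) = -26/3 + 13*I*√5/6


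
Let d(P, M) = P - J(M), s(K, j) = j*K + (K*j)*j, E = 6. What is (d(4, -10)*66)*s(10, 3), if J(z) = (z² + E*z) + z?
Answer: -205920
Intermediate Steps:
s(K, j) = K*j + K*j²
J(z) = z² + 7*z (J(z) = (z² + 6*z) + z = z² + 7*z)
d(P, M) = P - M*(7 + M)
(d(4, -10)*66)*s(10, 3) = ((4 - 1*(-10)*(7 - 10))*66)*(10*3*(1 + 3)) = ((4 - 1*(-10)*(-3))*66)*(10*3*4) = ((4 - 30)*66)*120 = -26*66*120 = -1716*120 = -205920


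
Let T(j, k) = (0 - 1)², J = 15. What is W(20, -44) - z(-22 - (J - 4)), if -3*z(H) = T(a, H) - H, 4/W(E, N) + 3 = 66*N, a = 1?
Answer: 32942/2907 ≈ 11.332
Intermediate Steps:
W(E, N) = 4/(-3 + 66*N)
T(j, k) = 1 (T(j, k) = (-1)² = 1)
z(H) = -⅓ + H/3 (z(H) = -(1 - H)/3 = -⅓ + H/3)
W(20, -44) - z(-22 - (J - 4)) = 4/(3*(-1 + 22*(-44))) - (-⅓ + (-22 - (15 - 4))/3) = 4/(3*(-1 - 968)) - (-⅓ + (-22 - 1*11)/3) = (4/3)/(-969) - (-⅓ + (-22 - 11)/3) = (4/3)*(-1/969) - (-⅓ + (⅓)*(-33)) = -4/2907 - (-⅓ - 11) = -4/2907 - 1*(-34/3) = -4/2907 + 34/3 = 32942/2907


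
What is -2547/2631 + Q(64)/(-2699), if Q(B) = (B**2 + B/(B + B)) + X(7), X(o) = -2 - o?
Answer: -11752377/4734046 ≈ -2.4825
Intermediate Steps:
Q(B) = -17/2 + B**2 (Q(B) = (B**2 + B/(B + B)) + (-2 - 1*7) = (B**2 + B/((2*B))) + (-2 - 7) = (B**2 + (1/(2*B))*B) - 9 = (B**2 + 1/2) - 9 = (1/2 + B**2) - 9 = -17/2 + B**2)
-2547/2631 + Q(64)/(-2699) = -2547/2631 + (-17/2 + 64**2)/(-2699) = -2547*1/2631 + (-17/2 + 4096)*(-1/2699) = -849/877 + (8175/2)*(-1/2699) = -849/877 - 8175/5398 = -11752377/4734046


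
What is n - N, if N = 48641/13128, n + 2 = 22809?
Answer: 299361655/13128 ≈ 22803.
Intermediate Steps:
n = 22807 (n = -2 + 22809 = 22807)
N = 48641/13128 (N = 48641*(1/13128) = 48641/13128 ≈ 3.7051)
n - N = 22807 - 1*48641/13128 = 22807 - 48641/13128 = 299361655/13128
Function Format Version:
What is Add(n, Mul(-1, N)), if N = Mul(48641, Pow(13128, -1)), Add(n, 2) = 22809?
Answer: Rational(299361655, 13128) ≈ 22803.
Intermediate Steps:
n = 22807 (n = Add(-2, 22809) = 22807)
N = Rational(48641, 13128) (N = Mul(48641, Rational(1, 13128)) = Rational(48641, 13128) ≈ 3.7051)
Add(n, Mul(-1, N)) = Add(22807, Mul(-1, Rational(48641, 13128))) = Add(22807, Rational(-48641, 13128)) = Rational(299361655, 13128)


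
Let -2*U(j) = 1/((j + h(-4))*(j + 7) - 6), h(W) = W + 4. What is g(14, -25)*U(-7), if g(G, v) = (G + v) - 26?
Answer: -37/12 ≈ -3.0833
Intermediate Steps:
h(W) = 4 + W
U(j) = -1/(2*(-6 + j*(7 + j))) (U(j) = -1/(2*((j + (4 - 4))*(j + 7) - 6)) = -1/(2*((j + 0)*(7 + j) - 6)) = -1/(2*(j*(7 + j) - 6)) = -1/(2*(-6 + j*(7 + j))))
g(G, v) = -26 + G + v
g(14, -25)*U(-7) = (-26 + 14 - 25)*(-1/(-12 + 2*(-7)² + 14*(-7))) = -(-37)/(-12 + 2*49 - 98) = -(-37)/(-12 + 98 - 98) = -(-37)/(-12) = -(-37)*(-1)/12 = -37*1/12 = -37/12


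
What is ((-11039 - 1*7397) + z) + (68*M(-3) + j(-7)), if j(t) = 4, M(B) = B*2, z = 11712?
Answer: -7128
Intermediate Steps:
M(B) = 2*B
((-11039 - 1*7397) + z) + (68*M(-3) + j(-7)) = ((-11039 - 1*7397) + 11712) + (68*(2*(-3)) + 4) = ((-11039 - 7397) + 11712) + (68*(-6) + 4) = (-18436 + 11712) + (-408 + 4) = -6724 - 404 = -7128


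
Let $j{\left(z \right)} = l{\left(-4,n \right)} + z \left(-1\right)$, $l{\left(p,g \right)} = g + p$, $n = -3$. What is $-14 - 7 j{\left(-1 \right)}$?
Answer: $28$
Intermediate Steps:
$j{\left(z \right)} = -7 - z$ ($j{\left(z \right)} = \left(-3 - 4\right) + z \left(-1\right) = -7 - z$)
$-14 - 7 j{\left(-1 \right)} = -14 - 7 \left(-7 - -1\right) = -14 - 7 \left(-7 + 1\right) = -14 - -42 = -14 + 42 = 28$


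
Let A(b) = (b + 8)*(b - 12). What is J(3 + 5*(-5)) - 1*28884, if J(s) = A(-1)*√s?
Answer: -28884 - 91*I*√22 ≈ -28884.0 - 426.83*I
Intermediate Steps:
A(b) = (-12 + b)*(8 + b) (A(b) = (8 + b)*(-12 + b) = (-12 + b)*(8 + b))
J(s) = -91*√s (J(s) = (-96 + (-1)² - 4*(-1))*√s = (-96 + 1 + 4)*√s = -91*√s)
J(3 + 5*(-5)) - 1*28884 = -91*√(3 + 5*(-5)) - 1*28884 = -91*√(3 - 25) - 28884 = -91*I*√22 - 28884 = -28884 - 91*I*√22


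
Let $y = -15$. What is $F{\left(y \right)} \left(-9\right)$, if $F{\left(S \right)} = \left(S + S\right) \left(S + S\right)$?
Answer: $-8100$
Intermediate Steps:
$F{\left(S \right)} = 4 S^{2}$ ($F{\left(S \right)} = 2 S 2 S = 4 S^{2}$)
$F{\left(y \right)} \left(-9\right) = 4 \left(-15\right)^{2} \left(-9\right) = 4 \cdot 225 \left(-9\right) = 900 \left(-9\right) = -8100$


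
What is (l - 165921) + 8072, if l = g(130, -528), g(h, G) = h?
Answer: -157719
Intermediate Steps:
l = 130
(l - 165921) + 8072 = (130 - 165921) + 8072 = -165791 + 8072 = -157719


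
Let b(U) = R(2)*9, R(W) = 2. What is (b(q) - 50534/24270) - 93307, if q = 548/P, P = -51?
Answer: -1132087282/12135 ≈ -93291.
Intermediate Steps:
q = -548/51 (q = 548/(-51) = 548*(-1/51) = -548/51 ≈ -10.745)
b(U) = 18 (b(U) = 2*9 = 18)
(b(q) - 50534/24270) - 93307 = (18 - 50534/24270) - 93307 = (18 - 50534*1/24270) - 93307 = (18 - 25267/12135) - 93307 = 193163/12135 - 93307 = -1132087282/12135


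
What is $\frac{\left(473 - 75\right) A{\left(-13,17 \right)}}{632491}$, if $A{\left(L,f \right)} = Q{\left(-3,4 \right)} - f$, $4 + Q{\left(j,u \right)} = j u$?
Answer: $- \frac{13134}{632491} \approx -0.020766$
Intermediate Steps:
$Q{\left(j,u \right)} = -4 + j u$
$A{\left(L,f \right)} = -16 - f$ ($A{\left(L,f \right)} = \left(-4 - 12\right) - f = -16 - f$)
$\frac{\left(473 - 75\right) A{\left(-13,17 \right)}}{632491} = \frac{\left(473 - 75\right) \left(-16 - 17\right)}{632491} = 398 \left(-16 - 17\right) \frac{1}{632491} = 398 \left(-33\right) \frac{1}{632491} = \left(-13134\right) \frac{1}{632491} = - \frac{13134}{632491}$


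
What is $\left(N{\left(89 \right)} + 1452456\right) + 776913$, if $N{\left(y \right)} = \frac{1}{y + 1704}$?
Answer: $\frac{3997258618}{1793} \approx 2.2294 \cdot 10^{6}$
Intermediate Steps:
$N{\left(y \right)} = \frac{1}{1704 + y}$
$\left(N{\left(89 \right)} + 1452456\right) + 776913 = \left(\frac{1}{1704 + 89} + 1452456\right) + 776913 = \left(\frac{1}{1793} + 1452456\right) + 776913 = \frac{2604253609}{1793} + 776913 = \frac{3997258618}{1793}$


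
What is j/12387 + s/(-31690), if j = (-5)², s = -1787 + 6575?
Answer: -29258353/196272015 ≈ -0.14907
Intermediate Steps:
s = 4788
j = 25
j/12387 + s/(-31690) = 25/12387 + 4788/(-31690) = 25*(1/12387) + 4788*(-1/31690) = 25/12387 - 2394/15845 = -29258353/196272015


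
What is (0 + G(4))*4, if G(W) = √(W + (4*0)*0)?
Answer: 8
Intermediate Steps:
G(W) = √W (G(W) = √(W + 0*0) = √(W + 0) = √W)
(0 + G(4))*4 = (0 + √4)*4 = (0 + 2)*4 = 2*4 = 8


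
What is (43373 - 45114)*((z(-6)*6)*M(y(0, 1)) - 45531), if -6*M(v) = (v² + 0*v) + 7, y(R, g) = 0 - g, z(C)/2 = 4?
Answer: 79380895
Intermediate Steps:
z(C) = 8 (z(C) = 2*4 = 8)
y(R, g) = -g
M(v) = -7/6 - v²/6 (M(v) = -((v² + 0*v) + 7)/6 = -((v² + 0) + 7)/6 = -(v² + 7)/6 = -(7 + v²)/6 = -7/6 - v²/6)
(43373 - 45114)*((z(-6)*6)*M(y(0, 1)) - 45531) = (43373 - 45114)*((8*6)*(-7/6 - (-1*1)²/6) - 45531) = -1741*(48*(-7/6 - ⅙*(-1)²) - 45531) = -1741*(48*(-7/6 - ⅙*1) - 45531) = -1741*(48*(-7/6 - ⅙) - 45531) = -1741*(48*(-4/3) - 45531) = -1741*(-64 - 45531) = -1741*(-45595) = 79380895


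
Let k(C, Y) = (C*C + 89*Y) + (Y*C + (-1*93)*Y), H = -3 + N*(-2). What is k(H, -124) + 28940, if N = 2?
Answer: 30353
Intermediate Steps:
H = -7 (H = -3 + 2*(-2) = -3 - 4 = -7)
k(C, Y) = C² - 4*Y + C*Y (k(C, Y) = (C² + 89*Y) + (C*Y - 93*Y) = (C² + 89*Y) + (-93*Y + C*Y) = C² - 4*Y + C*Y)
k(H, -124) + 28940 = ((-7)² - 4*(-124) - 7*(-124)) + 28940 = (49 + 496 + 868) + 28940 = 1413 + 28940 = 30353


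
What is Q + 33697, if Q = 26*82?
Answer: 35829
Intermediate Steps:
Q = 2132
Q + 33697 = 2132 + 33697 = 35829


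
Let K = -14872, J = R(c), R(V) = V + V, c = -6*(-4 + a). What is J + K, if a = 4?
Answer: -14872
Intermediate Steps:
c = 0 (c = -6*(-4 + 4) = -6*0 = 0)
R(V) = 2*V
J = 0 (J = 2*0 = 0)
J + K = 0 - 14872 = -14872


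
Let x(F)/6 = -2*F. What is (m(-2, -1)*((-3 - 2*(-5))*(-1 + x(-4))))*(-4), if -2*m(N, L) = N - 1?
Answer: -1974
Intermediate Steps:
x(F) = -12*F (x(F) = 6*(-2*F) = -12*F)
m(N, L) = 1/2 - N/2 (m(N, L) = -(N - 1)/2 = -(-1 + N)/2 = 1/2 - N/2)
(m(-2, -1)*((-3 - 2*(-5))*(-1 + x(-4))))*(-4) = ((1/2 - 1/2*(-2))*((-3 - 2*(-5))*(-1 - 12*(-4))))*(-4) = ((1/2 + 1)*((-3 + 10)*(-1 + 48)))*(-4) = (3*(7*47)/2)*(-4) = ((3/2)*329)*(-4) = (987/2)*(-4) = -1974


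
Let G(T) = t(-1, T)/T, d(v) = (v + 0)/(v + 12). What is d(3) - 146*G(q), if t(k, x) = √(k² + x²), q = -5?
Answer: ⅕ + 146*√26/5 ≈ 149.09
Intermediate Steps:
d(v) = v/(12 + v)
G(T) = √(1 + T²)/T (G(T) = √((-1)² + T²)/T = √(1 + T²)/T)
d(3) - 146*G(q) = 3/(12 + 3) - 146*√(1 + (-5)²)/(-5) = 3/15 - (-146)*√(1 + 25)/5 = 3*(1/15) - (-146)*√26/5 = ⅕ + 146*√26/5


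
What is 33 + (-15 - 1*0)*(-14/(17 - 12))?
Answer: 75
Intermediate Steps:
33 + (-15 - 1*0)*(-14/(17 - 12)) = 33 + (-15 + 0)*(-14/5) = 33 - (-210)/5 = 33 - 15*(-14/5) = 33 + 42 = 75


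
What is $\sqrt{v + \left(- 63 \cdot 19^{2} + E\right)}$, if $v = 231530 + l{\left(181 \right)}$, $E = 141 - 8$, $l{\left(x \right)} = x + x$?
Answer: $\sqrt{209282} \approx 457.47$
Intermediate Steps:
$l{\left(x \right)} = 2 x$
$E = 133$ ($E = 141 - 8 = 133$)
$v = 231892$ ($v = 231530 + 2 \cdot 181 = 231530 + 362 = 231892$)
$\sqrt{v + \left(- 63 \cdot 19^{2} + E\right)} = \sqrt{231892 + \left(- 63 \cdot 19^{2} + 133\right)} = \sqrt{231892 + \left(\left(-63\right) 361 + 133\right)} = \sqrt{231892 + \left(-22743 + 133\right)} = \sqrt{231892 - 22610} = \sqrt{209282}$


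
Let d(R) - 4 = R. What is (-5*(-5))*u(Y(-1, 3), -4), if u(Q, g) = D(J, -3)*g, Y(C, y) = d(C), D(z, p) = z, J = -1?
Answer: 100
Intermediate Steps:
d(R) = 4 + R
Y(C, y) = 4 + C
u(Q, g) = -g
(-5*(-5))*u(Y(-1, 3), -4) = (-5*(-5))*(-1*(-4)) = 25*4 = 100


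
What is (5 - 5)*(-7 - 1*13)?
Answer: 0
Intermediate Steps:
(5 - 5)*(-7 - 1*13) = 0*(-7 - 13) = 0*(-20) = 0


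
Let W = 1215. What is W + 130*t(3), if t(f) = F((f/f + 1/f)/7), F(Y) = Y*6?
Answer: 9545/7 ≈ 1363.6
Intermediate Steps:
F(Y) = 6*Y
t(f) = 6/7 + 6/(7*f) (t(f) = 6*((f/f + 1/f)/7) = 6*((1 + 1/f)*(⅐)) = 6*(⅐ + 1/(7*f)) = 6/7 + 6/(7*f))
W + 130*t(3) = 1215 + 130*((6/7)*(1 + 3)/3) = 1215 + 130*((6/7)*(⅓)*4) = 1215 + 130*(8/7) = 1215 + 1040/7 = 9545/7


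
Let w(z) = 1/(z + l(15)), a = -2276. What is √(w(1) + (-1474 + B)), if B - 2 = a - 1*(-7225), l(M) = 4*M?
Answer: √12937978/61 ≈ 58.966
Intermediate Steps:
B = 4951 (B = 2 + (-2276 - 1*(-7225)) = 2 + (-2276 + 7225) = 2 + 4949 = 4951)
w(z) = 1/(60 + z) (w(z) = 1/(z + 4*15) = 1/(z + 60) = 1/(60 + z))
√(w(1) + (-1474 + B)) = √(1/(60 + 1) + (-1474 + 4951)) = √(1/61 + 3477) = √(212098/61) = √12937978/61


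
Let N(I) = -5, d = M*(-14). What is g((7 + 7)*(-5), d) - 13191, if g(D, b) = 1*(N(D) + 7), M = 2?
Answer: -13189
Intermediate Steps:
d = -28 (d = 2*(-14) = -28)
g(D, b) = 2 (g(D, b) = 1*(-5 + 7) = 1*2 = 2)
g((7 + 7)*(-5), d) - 13191 = 2 - 13191 = -13189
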